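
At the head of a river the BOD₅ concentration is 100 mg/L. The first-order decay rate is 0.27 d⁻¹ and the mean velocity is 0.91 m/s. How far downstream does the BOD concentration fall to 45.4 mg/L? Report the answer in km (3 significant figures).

230 km

From C = C₀·e^(−kt), t = ln(C₀/C)/k = ln(100/45.4)/0.27 = 0.7897/0.27 = 2.925 d.
Distance = v·t = 0.91 m/s × 2.527e+05 s = 2.299e+05 m = 229.9 km.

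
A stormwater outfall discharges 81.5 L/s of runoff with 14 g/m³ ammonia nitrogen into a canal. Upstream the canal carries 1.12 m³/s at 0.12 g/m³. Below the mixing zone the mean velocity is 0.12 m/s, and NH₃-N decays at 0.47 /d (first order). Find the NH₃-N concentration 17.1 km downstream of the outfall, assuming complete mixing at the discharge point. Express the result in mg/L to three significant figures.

81.5 L/s = 0.0815 m³/s.
After complete mixing, C₀ = (0.0815·14 + 1.12·0.12) / 1.202 = 1.062 mg/L.
Travel time t = 1.71e+04 m / 0.12 m/s = 1.425e+05 s = 1.649 d.
C = 1.062·exp(−0.47·1.649) = 1.062·0.4606 = 0.489 mg/L.

0.489 mg/L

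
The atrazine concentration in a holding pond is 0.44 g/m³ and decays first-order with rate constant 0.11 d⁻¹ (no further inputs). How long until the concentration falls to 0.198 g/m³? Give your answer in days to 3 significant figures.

7.26 d

t = ln(C₀/C)/k = ln(0.44/0.198)/0.11 = 0.7985/0.11 = 7.259 d.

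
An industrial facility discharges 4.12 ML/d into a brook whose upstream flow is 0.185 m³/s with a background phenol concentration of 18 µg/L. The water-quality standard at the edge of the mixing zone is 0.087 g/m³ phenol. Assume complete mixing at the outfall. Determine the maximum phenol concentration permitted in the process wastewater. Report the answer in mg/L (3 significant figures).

0.355 mg/L

4.12 ML/d = 0.04769 m³/s.
18 µg/L = 0.018 mg/L.
Mass balance: 0.087·0.2327 = 0.04769·Cₑ + 0.185·0.018.
Cₑ = (0.02024 − 0.00333) / 0.04769 = 0.3547 mg/L.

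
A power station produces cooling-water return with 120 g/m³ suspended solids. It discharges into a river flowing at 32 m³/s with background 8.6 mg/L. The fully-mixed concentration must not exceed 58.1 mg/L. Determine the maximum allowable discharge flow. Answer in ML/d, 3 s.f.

2210 ML/d

Mass balance at complete mixing: C_std·(Q_w + Q_r) = Q_w·C_e + Q_r·C_b.
Rearranging, Q_w = Q_r·(C_std − C_b)/(C_e − C_std) = 32·(58.1 − 8.6) / (120 − 58.1) = 25.59 m³/s.
= 2211 ML/d.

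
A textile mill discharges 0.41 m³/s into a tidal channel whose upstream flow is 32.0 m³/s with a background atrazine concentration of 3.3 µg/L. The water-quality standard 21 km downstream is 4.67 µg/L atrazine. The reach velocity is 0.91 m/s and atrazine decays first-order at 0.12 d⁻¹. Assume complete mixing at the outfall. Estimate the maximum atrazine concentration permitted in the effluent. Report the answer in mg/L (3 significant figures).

0.124 mg/L

3.3 µg/L = 0.0033 mg/L.
4.67 µg/L = 0.00467 mg/L.
Travel time to the compliance point: t = 2.1e+04/0.91 = 2.308e+04 s = 0.2671 d; decay factor exp(−0.12·0.2671) = 0.9685.
So the concentration just after mixing may be at most 0.00467/0.9685 = 0.004822 mg/L.
Mass balance: 0.004822·32.41 = 0.41·Cₑ + 32·0.0033.
Cₑ = (0.1563 − 0.1056) / 0.41 = 0.1236 mg/L.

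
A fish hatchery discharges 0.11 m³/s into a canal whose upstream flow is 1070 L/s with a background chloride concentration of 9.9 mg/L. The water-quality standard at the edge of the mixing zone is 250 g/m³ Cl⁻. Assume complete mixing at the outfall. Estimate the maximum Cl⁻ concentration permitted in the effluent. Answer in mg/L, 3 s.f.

2590 mg/L

1070 L/s = 1.07 m³/s.
Mass balance: 250·1.18 = 0.11·Cₑ + 1.07·9.9.
Cₑ = (295 − 10.59) / 0.11 = 2586 mg/L.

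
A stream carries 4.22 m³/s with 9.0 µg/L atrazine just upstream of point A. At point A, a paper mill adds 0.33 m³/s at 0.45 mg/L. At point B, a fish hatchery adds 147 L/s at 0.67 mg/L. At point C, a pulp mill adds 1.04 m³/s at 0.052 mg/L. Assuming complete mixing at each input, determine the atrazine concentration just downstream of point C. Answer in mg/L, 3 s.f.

0.0591 mg/L

9.0 µg/L = 0.009 mg/L.
After input A: C = (4.22·0.009 + 0.33·0.45) / 4.55 = 0.04098 mg/L.
147 L/s = 0.147 m³/s.
After input B: C = (4.55·0.04098 + 0.147·0.67) / 4.697 = 0.06067 mg/L.
After input C: C = (4.697·0.06067 + 1.04·0.052) / 5.737 = 0.0591 mg/L.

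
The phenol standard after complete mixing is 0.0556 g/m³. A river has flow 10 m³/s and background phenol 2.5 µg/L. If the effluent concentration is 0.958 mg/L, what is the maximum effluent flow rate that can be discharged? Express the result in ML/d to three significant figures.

50.8 ML/d

2.5 µg/L = 0.0025 mg/L.
Mass balance at complete mixing: C_std·(Q_w + Q_r) = Q_w·C_e + Q_r·C_b.
Rearranging, Q_w = Q_r·(C_std − C_b)/(C_e − C_std) = 10·(0.0556 − 0.0025) / (0.958 − 0.0556) = 0.5884 m³/s.
= 50.84 ML/d.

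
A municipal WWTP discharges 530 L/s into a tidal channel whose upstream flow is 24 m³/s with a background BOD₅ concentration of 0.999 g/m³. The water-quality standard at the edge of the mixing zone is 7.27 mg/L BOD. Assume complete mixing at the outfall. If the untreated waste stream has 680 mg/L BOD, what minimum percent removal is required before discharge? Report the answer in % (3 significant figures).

57.2 %

530 L/s = 0.53 m³/s.
Mass balance: 7.27·24.53 = 0.53·Cₑ + 24·0.999.
Cₑ = (178.3 − 23.98) / 0.53 = 291.2 mg/L.
Required removal = 1 − 291.2/680 = 57.17 %.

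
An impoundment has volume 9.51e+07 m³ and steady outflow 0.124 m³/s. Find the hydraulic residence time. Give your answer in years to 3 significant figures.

24.3 yr

Q = 0.124 m³/s × 3.156e+07 s/yr = 3.913e+06 m³/yr.
Hydraulic residence time τ = V/Q = 9.51e+07/3.913e+06 = 24.3 yr.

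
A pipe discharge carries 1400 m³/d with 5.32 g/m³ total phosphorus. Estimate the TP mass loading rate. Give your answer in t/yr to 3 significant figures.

1400 m³/d = 0.0162 m³/s.
Mass flux = Q·C = 0.0162 m³/s × 5.32 g/m³ = 0.0862 g/s.
= 0.0862 g/s × 31.56 = 2.72 t/yr.

2.72 t/yr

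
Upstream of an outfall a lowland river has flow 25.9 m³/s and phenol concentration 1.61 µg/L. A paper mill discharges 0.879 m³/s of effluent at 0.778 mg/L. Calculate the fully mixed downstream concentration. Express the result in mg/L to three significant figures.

1.61 µg/L = 0.00161 mg/L.
By mass balance at complete mixing, C = (0.879·0.778 + 25.9·0.00161) / (0.879 + 25.9) = 0.7256/26.78 = 0.02709 mg/L.

0.0271 mg/L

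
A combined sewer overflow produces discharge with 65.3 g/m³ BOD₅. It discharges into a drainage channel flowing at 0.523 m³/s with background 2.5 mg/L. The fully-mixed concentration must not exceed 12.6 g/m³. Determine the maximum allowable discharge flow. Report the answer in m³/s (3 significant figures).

0.100 m³/s

Mass balance at complete mixing: C_std·(Q_w + Q_r) = Q_w·C_e + Q_r·C_b.
Rearranging, Q_w = Q_r·(C_std − C_b)/(C_e − C_std) = 0.523·(12.6 − 2.5) / (65.3 − 12.6) = 0.1002 m³/s.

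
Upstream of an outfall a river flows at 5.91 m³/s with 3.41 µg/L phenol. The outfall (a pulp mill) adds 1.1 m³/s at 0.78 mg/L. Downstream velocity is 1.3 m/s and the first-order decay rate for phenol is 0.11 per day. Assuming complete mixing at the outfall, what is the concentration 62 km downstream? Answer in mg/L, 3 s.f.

3.41 µg/L = 0.00341 mg/L.
After complete mixing, C₀ = (1.1·0.78 + 5.91·0.00341) / 7.01 = 0.1253 mg/L.
Travel time t = 6.2e+04 m / 1.3 m/s = 4.769e+04 s = 0.552 d.
C = 0.1253·exp(−0.11·0.552) = 0.1253·0.9411 = 0.1179 mg/L.

0.118 mg/L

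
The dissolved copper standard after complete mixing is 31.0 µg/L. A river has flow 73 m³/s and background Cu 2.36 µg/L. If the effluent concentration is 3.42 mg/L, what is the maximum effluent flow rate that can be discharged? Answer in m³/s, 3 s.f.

0.617 m³/s

2.36 µg/L = 0.00236 mg/L.
31.0 µg/L = 0.031 mg/L.
Mass balance at complete mixing: C_std·(Q_w + Q_r) = Q_w·C_e + Q_r·C_b.
Rearranging, Q_w = Q_r·(C_std − C_b)/(C_e − C_std) = 73·(0.031 − 0.00236) / (3.42 − 0.031) = 0.6169 m³/s.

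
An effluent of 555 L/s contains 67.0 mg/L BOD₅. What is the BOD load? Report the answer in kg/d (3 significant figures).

3210 kg/d

555 L/s = 0.555 m³/s.
Mass flux = Q·C = 0.555 m³/s × 67 g/m³ = 37.19 g/s.
= 37.19 g/s × 86.4 = 3213 kg/d.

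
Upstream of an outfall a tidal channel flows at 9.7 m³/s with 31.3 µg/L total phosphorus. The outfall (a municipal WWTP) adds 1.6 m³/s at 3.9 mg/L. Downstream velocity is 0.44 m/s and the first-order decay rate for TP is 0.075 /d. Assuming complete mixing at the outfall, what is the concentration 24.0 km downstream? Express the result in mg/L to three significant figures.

0.552 mg/L

31.3 µg/L = 0.0313 mg/L.
After complete mixing, C₀ = (1.6·3.9 + 9.7·0.0313) / 11.3 = 0.5791 mg/L.
Travel time t = 2.4e+04 m / 0.44 m/s = 5.455e+04 s = 0.6313 d.
C = 0.5791·exp(−0.075·0.6313) = 0.5791·0.9538 = 0.5523 mg/L.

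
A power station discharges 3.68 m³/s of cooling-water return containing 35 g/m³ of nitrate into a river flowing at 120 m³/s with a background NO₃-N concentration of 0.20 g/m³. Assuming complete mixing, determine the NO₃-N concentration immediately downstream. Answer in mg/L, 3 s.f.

1.24 mg/L

By mass balance at complete mixing, C = (3.68·35 + 120·0.2) / (3.68 + 120) = 152.8/123.7 = 1.235 mg/L.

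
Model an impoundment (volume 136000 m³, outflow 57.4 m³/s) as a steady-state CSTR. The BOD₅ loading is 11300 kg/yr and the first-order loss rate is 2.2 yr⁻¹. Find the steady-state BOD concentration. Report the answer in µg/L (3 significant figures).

6.24 µg/L

Outflow Q = 57.4 m³/s × 3.156e+07 s/yr = 1.811e+09 m³/yr.
Steady-state CSTR mass balance: W = Q·C + k·V·C, so C = W/(Q + kV).
Q + kV = 1.811e+09 + 2.2·136000 = 1.812e+09 m³/yr.
C = 11300/1.812e+09 = 6.237e-06 kg/m³ = 0.006237 mg/L = 6.237 µg/L.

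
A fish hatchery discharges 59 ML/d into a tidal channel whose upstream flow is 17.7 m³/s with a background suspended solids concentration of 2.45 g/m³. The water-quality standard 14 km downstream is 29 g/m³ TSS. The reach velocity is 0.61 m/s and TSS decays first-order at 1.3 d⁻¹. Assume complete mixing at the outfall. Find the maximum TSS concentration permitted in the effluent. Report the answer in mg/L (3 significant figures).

1040 mg/L

59 ML/d = 0.6829 m³/s.
Travel time to the compliance point: t = 1.4e+04/0.61 = 2.295e+04 s = 0.2656 d; decay factor exp(−1.3·0.2656) = 0.708.
So the concentration just after mixing may be at most 29/0.708 = 40.96 mg/L.
Mass balance: 40.96·18.38 = 0.6829·Cₑ + 17.7·2.45.
Cₑ = (753 − 43.37) / 0.6829 = 1039 mg/L.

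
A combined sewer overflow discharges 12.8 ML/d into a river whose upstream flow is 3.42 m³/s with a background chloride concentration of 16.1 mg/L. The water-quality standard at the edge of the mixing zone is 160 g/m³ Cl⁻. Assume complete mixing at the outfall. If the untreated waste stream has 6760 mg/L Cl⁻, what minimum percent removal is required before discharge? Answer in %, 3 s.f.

48.5 %

12.8 ML/d = 0.1481 m³/s.
Mass balance: 160·3.568 = 0.1481·Cₑ + 3.42·16.1.
Cₑ = (570.9 − 55.06) / 0.1481 = 3482 mg/L.
Required removal = 1 − 3482/6760 = 48.49 %.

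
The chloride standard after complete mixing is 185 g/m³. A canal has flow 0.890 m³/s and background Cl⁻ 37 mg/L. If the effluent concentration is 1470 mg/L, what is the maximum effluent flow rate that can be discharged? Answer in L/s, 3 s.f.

103 L/s

Mass balance at complete mixing: C_std·(Q_w + Q_r) = Q_w·C_e + Q_r·C_b.
Rearranging, Q_w = Q_r·(C_std − C_b)/(C_e − C_std) = 0.890·(185 − 37) / (1470 − 185) = 0.1025 m³/s.
= 102.5 L/s.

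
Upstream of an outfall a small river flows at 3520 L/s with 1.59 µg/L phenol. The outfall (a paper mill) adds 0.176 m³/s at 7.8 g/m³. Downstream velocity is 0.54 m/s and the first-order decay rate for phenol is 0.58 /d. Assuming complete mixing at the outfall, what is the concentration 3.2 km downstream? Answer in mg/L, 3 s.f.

3520 L/s = 3.52 m³/s.
1.59 µg/L = 0.00159 mg/L.
After complete mixing, C₀ = (0.176·7.8 + 3.52·0.00159) / 3.696 = 0.3729 mg/L.
Travel time t = 3200 m / 0.54 m/s = 5926 s = 0.06859 d.
C = 0.3729·exp(−0.58·0.06859) = 0.3729·0.961 = 0.3584 mg/L.

0.358 mg/L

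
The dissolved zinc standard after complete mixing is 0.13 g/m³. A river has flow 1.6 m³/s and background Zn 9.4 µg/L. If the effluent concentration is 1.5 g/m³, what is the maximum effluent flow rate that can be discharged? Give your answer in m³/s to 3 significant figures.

0.141 m³/s

9.4 µg/L = 0.0094 mg/L.
Mass balance at complete mixing: C_std·(Q_w + Q_r) = Q_w·C_e + Q_r·C_b.
Rearranging, Q_w = Q_r·(C_std − C_b)/(C_e − C_std) = 1.6·(0.13 − 0.0094) / (1.5 − 0.13) = 0.1408 m³/s.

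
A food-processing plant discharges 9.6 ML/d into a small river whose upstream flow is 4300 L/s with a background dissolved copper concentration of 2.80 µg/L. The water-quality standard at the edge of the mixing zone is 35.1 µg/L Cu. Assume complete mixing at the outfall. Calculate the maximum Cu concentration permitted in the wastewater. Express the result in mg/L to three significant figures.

1.29 mg/L

9.6 ML/d = 0.1111 m³/s.
4300 L/s = 4.3 m³/s.
2.80 µg/L = 0.0028 mg/L.
35.1 µg/L = 0.0351 mg/L.
Mass balance: 0.0351·4.411 = 0.1111·Cₑ + 4.3·0.0028.
Cₑ = (0.1548 − 0.01204) / 0.1111 = 1.285 mg/L.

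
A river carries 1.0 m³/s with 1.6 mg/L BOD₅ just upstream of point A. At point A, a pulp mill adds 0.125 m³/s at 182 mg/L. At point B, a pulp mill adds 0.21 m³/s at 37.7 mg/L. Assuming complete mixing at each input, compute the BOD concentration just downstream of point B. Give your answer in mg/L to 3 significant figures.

24.2 mg/L

After input A: C = (1·1.6 + 0.125·182) / 1.125 = 21.64 mg/L.
After input B: C = (1.125·21.64 + 0.21·37.7) / 1.335 = 24.17 mg/L.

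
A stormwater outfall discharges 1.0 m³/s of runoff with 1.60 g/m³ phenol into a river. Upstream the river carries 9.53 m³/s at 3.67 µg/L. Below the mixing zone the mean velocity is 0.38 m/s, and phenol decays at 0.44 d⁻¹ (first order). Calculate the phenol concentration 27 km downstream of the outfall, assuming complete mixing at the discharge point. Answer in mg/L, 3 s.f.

3.67 µg/L = 0.00367 mg/L.
After complete mixing, C₀ = (1·1.6 + 9.53·0.00367) / 10.53 = 0.1553 mg/L.
Travel time t = 2.7e+04 m / 0.38 m/s = 7.105e+04 s = 0.8224 d.
C = 0.1553·exp(−0.44·0.8224) = 0.1553·0.6964 = 0.1081 mg/L.

0.108 mg/L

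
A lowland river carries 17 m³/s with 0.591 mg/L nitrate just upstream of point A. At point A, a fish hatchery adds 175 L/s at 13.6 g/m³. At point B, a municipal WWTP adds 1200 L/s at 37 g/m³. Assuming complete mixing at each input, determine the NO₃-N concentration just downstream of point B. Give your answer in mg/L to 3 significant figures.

175 L/s = 0.175 m³/s.
After input A: C = (17·0.591 + 0.175·13.6) / 17.18 = 0.7236 mg/L.
1200 L/s = 1.2 m³/s.
After input B: C = (17.18·0.7236 + 1.2·37) / 18.38 = 3.093 mg/L.

3.09 mg/L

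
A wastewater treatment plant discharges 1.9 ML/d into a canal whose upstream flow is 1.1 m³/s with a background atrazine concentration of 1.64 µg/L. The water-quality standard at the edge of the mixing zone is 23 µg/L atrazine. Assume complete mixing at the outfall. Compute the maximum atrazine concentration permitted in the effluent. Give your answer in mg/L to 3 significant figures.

1.9 ML/d = 0.02199 m³/s.
1.64 µg/L = 0.00164 mg/L.
23 µg/L = 0.023 mg/L.
Mass balance: 0.023·1.122 = 0.02199·Cₑ + 1.1·0.00164.
Cₑ = (0.02581 − 0.001804) / 0.02199 = 1.091 mg/L.

1.09 mg/L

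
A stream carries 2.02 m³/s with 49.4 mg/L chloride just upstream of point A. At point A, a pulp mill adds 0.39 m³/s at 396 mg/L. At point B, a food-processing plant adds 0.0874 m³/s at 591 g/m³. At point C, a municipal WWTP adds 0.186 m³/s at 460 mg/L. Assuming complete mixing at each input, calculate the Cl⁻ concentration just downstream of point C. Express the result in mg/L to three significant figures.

After input A: C = (2.02·49.4 + 0.39·396) / 2.41 = 105.5 mg/L.
After input B: C = (2.41·105.5 + 0.0874·591) / 2.497 = 122.5 mg/L.
After input C: C = (2.497·122.5 + 0.186·460) / 2.683 = 145.9 mg/L.

146 mg/L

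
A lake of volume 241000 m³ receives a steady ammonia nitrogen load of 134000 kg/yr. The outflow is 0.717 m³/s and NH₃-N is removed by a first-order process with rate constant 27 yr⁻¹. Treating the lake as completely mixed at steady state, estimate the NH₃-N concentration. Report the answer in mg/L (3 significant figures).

Outflow Q = 0.717 m³/s × 3.156e+07 s/yr = 2.263e+07 m³/yr.
Steady-state CSTR mass balance: W = Q·C + k·V·C, so C = W/(Q + kV).
Q + kV = 2.263e+07 + 27·241000 = 2.913e+07 m³/yr.
C = 134000/2.913e+07 = 0.004599 kg/m³ = 4.599 mg/L.

4.60 mg/L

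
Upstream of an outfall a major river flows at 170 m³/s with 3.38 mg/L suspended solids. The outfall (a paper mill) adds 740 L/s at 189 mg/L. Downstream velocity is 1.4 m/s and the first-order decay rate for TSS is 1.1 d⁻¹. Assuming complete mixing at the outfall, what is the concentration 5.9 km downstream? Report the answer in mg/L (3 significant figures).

740 L/s = 0.74 m³/s.
After complete mixing, C₀ = (0.74·189 + 170·3.38) / 170.7 = 4.184 mg/L.
Travel time t = 5900 m / 1.4 m/s = 4214 s = 0.04878 d.
C = 4.184·exp(−1.1·0.04878) = 4.184·0.9478 = 3.966 mg/L.

3.97 mg/L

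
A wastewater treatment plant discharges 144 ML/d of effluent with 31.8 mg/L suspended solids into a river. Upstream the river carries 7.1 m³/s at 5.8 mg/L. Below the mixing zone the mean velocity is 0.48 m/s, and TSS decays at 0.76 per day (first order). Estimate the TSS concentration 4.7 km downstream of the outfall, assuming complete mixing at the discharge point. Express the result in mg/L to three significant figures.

9.86 mg/L

144 ML/d = 1.667 m³/s.
After complete mixing, C₀ = (1.667·31.8 + 7.1·5.8) / 8.767 = 10.74 mg/L.
Travel time t = 4700 m / 0.48 m/s = 9792 s = 0.1133 d.
C = 10.74·exp(−0.76·0.1133) = 10.74·0.9175 = 9.856 mg/L.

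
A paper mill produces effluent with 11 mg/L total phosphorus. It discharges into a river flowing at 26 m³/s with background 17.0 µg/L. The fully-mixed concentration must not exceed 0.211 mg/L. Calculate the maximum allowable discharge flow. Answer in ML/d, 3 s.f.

17.0 µg/L = 0.017 mg/L.
Mass balance at complete mixing: C_std·(Q_w + Q_r) = Q_w·C_e + Q_r·C_b.
Rearranging, Q_w = Q_r·(C_std − C_b)/(C_e − C_std) = 26·(0.211 − 0.017) / (11 − 0.211) = 0.4675 m³/s.
= 40.39 ML/d.

40.4 ML/d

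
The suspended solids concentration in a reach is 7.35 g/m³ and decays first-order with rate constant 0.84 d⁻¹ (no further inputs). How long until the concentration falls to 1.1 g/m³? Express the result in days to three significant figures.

t = ln(C₀/C)/k = ln(7.35/1.1)/0.84 = 1.899/0.84 = 2.261 d.

2.26 d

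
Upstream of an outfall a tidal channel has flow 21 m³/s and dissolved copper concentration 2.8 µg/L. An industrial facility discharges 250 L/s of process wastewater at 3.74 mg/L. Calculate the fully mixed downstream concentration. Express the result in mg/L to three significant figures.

0.0468 mg/L

250 L/s = 0.25 m³/s.
2.8 µg/L = 0.0028 mg/L.
Flow-weighted mixing gives C = (0.25·3.74 + 21·0.0028) / (0.25 + 21) = 0.9938/21.25 = 0.04677 mg/L.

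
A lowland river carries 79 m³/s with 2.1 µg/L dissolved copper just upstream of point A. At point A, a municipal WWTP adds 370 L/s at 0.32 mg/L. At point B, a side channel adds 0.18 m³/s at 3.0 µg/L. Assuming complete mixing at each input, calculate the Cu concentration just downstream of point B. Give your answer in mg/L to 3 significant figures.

2.1 µg/L = 0.0021 mg/L.
370 L/s = 0.37 m³/s.
After input A: C = (79·0.0021 + 0.37·0.32) / 79.37 = 0.003582 mg/L.
3.0 µg/L = 0.003 mg/L.
After input B: C = (79.37·0.003582 + 0.18·0.003) / 79.55 = 0.003581 mg/L.

0.00358 mg/L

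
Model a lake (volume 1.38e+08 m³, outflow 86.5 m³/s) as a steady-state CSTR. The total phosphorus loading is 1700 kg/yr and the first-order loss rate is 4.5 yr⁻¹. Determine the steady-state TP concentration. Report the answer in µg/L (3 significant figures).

Outflow Q = 86.5 m³/s × 3.156e+07 s/yr = 2.73e+09 m³/yr.
Steady-state CSTR mass balance: W = Q·C + k·V·C, so C = W/(Q + kV).
Q + kV = 2.73e+09 + 4.5·1.38e+08 = 3.351e+09 m³/yr.
C = 1700/3.351e+09 = 5.074e-07 kg/m³ = 0.0005074 mg/L = 0.5074 µg/L.

0.507 µg/L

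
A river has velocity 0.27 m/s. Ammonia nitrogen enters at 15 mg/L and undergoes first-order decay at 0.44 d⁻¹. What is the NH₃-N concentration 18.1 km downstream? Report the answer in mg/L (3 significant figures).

Travel time t = 18.1 km / 0.27 m/s = 1.81e+04/0.27 = 6.704e+04 s = 0.7759 d.
First-order decay: C = 15·exp(−0.44·0.7759) = 15·0.7108 = 10.66 mg/L.

10.7 mg/L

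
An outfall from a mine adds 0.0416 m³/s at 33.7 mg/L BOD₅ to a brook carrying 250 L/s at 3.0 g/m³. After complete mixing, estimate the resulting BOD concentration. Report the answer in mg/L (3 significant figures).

250 L/s = 0.25 m³/s.
Conservation of mass across the mixing zone: C = (0.0416·33.7 + 0.25·3) / (0.0416 + 0.25) = 2.152/0.2916 = 7.38 mg/L.

7.38 mg/L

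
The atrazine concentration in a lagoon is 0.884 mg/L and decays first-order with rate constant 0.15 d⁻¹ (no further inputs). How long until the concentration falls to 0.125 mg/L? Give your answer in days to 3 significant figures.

t = ln(C₀/C)/k = ln(0.884/0.125)/0.15 = 1.956/0.15 = 13.04 d.

13.0 d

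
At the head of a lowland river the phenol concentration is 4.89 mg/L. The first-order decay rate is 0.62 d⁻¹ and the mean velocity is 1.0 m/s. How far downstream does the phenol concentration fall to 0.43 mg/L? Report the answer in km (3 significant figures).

339 km

From C = C₀·e^(−kt), t = ln(C₀/C)/k = ln(4.89/0.43)/0.62 = 2.431/0.62 = 3.921 d.
Distance = v·t = 1.0 m/s × 3.388e+05 s = 3.388e+05 m = 338.8 km.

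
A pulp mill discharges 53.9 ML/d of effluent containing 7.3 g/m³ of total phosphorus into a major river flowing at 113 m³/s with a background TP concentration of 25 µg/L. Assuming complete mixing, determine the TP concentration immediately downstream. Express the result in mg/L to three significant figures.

53.9 ML/d = 0.6238 m³/s.
25 µg/L = 0.025 mg/L.
By mass balance at complete mixing, C = (0.6238·7.3 + 113·0.025) / (0.6238 + 113) = 7.379/113.6 = 0.06494 mg/L.

0.0649 mg/L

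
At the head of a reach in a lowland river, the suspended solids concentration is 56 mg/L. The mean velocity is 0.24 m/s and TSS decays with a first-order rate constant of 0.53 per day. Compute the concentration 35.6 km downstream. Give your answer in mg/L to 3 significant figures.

22.5 mg/L

Travel time t = 35.6 km / 0.24 m/s = 3.56e+04/0.24 = 1.483e+05 s = 1.717 d.
First-order decay: C = 56·exp(−0.53·1.717) = 56·0.4026 = 22.54 mg/L.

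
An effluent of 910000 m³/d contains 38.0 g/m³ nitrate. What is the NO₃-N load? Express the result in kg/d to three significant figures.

34600 kg/d

910000 m³/d = 10.53 m³/s.
Mass flux = Q·C = 10.53 m³/s × 38 g/m³ = 400.2 g/s.
= 400.2 g/s × 86.4 = 3.458e+04 kg/d.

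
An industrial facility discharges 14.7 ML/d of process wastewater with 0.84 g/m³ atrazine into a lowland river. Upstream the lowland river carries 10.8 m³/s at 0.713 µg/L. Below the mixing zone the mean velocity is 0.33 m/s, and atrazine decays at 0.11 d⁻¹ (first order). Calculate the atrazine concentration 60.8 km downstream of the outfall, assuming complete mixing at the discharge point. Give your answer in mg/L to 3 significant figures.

14.7 ML/d = 0.1701 m³/s.
0.713 µg/L = 0.000713 mg/L.
After complete mixing, C₀ = (0.1701·0.84 + 10.8·0.000713) / 10.97 = 0.01373 mg/L.
Travel time t = 6.08e+04 m / 0.33 m/s = 1.842e+05 s = 2.132 d.
C = 0.01373·exp(−0.11·2.132) = 0.01373·0.7909 = 0.01086 mg/L.

0.0109 mg/L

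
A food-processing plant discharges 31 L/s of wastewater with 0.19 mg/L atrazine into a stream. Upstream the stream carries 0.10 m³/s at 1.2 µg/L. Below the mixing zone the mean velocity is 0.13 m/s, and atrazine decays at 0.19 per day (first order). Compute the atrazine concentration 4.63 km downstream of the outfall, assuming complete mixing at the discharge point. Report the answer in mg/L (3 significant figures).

31 L/s = 0.031 m³/s.
1.2 µg/L = 0.0012 mg/L.
After complete mixing, C₀ = (0.031·0.19 + 0.1·0.0012) / 0.131 = 0.04588 mg/L.
Travel time t = 4630 m / 0.13 m/s = 3.562e+04 s = 0.4122 d.
C = 0.04588·exp(−0.19·0.4122) = 0.04588·0.9247 = 0.04242 mg/L.

0.0424 mg/L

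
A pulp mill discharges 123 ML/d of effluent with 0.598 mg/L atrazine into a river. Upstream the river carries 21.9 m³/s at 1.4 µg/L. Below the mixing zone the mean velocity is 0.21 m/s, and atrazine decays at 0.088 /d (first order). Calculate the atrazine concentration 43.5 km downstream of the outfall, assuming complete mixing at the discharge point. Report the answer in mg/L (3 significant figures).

0.0306 mg/L

123 ML/d = 1.424 m³/s.
1.4 µg/L = 0.0014 mg/L.
After complete mixing, C₀ = (1.424·0.598 + 21.9·0.0014) / 23.32 = 0.03781 mg/L.
Travel time t = 4.35e+04 m / 0.21 m/s = 2.071e+05 s = 2.397 d.
C = 0.03781·exp(−0.088·2.397) = 0.03781·0.8098 = 0.03062 mg/L.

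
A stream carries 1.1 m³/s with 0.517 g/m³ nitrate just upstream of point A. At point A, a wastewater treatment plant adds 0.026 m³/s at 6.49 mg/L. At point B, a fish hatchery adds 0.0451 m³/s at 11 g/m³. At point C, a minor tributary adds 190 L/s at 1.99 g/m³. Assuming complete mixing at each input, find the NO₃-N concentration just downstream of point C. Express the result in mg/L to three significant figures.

After input A: C = (1.1·0.517 + 0.026·6.49) / 1.126 = 0.6549 mg/L.
After input B: C = (1.126·0.6549 + 0.0451·11) / 1.171 = 1.053 mg/L.
190 L/s = 0.19 m³/s.
After input C: C = (1.171·1.053 + 0.19·1.99) / 1.361 = 1.184 mg/L.

1.18 mg/L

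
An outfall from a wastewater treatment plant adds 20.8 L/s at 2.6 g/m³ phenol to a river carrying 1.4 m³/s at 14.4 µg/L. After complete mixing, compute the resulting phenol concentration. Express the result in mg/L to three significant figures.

0.0523 mg/L

20.8 L/s = 0.0208 m³/s.
14.4 µg/L = 0.0144 mg/L.
Flow-weighted mixing gives C = (0.0208·2.6 + 1.4·0.0144) / (0.0208 + 1.4) = 0.07424/1.421 = 0.05225 mg/L.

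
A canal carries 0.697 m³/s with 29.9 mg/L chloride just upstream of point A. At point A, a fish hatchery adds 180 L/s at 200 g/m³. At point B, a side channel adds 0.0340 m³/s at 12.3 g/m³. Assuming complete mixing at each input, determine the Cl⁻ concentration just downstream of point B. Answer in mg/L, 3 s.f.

180 L/s = 0.18 m³/s.
After input A: C = (0.697·29.9 + 0.18·200) / 0.877 = 64.81 mg/L.
After input B: C = (0.877·64.81 + 0.034·12.3) / 0.911 = 62.85 mg/L.

62.9 mg/L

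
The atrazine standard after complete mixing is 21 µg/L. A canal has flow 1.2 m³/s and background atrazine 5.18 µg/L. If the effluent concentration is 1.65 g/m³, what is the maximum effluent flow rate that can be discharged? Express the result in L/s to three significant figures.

5.18 µg/L = 0.00518 mg/L.
21 µg/L = 0.021 mg/L.
Mass balance at complete mixing: C_std·(Q_w + Q_r) = Q_w·C_e + Q_r·C_b.
Rearranging, Q_w = Q_r·(C_std − C_b)/(C_e − C_std) = 1.2·(0.021 − 0.00518) / (1.65 − 0.021) = 0.01165 m³/s.
= 11.65 L/s.

11.7 L/s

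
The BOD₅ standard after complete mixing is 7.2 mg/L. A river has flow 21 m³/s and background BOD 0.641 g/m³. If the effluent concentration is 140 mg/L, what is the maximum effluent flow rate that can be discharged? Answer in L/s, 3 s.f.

Mass balance at complete mixing: C_std·(Q_w + Q_r) = Q_w·C_e + Q_r·C_b.
Rearranging, Q_w = Q_r·(C_std − C_b)/(C_e − C_std) = 21·(7.2 − 0.641) / (140 − 7.2) = 1.037 m³/s.
= 1037 L/s.

1040 L/s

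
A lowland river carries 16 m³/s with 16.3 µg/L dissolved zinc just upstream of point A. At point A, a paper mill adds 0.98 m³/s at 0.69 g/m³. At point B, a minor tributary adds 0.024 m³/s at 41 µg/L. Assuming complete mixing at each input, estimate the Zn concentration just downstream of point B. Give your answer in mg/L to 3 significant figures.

16.3 µg/L = 0.0163 mg/L.
After input A: C = (16·0.0163 + 0.98·0.69) / 16.98 = 0.05518 mg/L.
41 µg/L = 0.041 mg/L.
After input B: C = (16.98·0.05518 + 0.024·0.041) / 17 = 0.05516 mg/L.

0.0552 mg/L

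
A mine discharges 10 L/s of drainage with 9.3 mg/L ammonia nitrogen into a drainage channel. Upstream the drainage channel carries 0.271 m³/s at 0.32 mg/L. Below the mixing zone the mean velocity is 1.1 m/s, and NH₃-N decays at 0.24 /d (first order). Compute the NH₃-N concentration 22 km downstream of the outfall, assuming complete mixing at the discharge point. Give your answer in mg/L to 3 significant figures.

10 L/s = 0.01 m³/s.
After complete mixing, C₀ = (0.01·9.3 + 0.271·0.32) / 0.281 = 0.6396 mg/L.
Travel time t = 2.2e+04 m / 1.1 m/s = 2e+04 s = 0.2315 d.
C = 0.6396·exp(−0.24·0.2315) = 0.6396·0.946 = 0.605 mg/L.

0.605 mg/L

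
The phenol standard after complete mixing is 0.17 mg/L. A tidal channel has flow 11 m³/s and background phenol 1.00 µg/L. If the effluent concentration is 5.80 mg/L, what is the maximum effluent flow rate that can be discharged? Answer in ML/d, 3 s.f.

28.5 ML/d

1.00 µg/L = 0.001 mg/L.
Mass balance at complete mixing: C_std·(Q_w + Q_r) = Q_w·C_e + Q_r·C_b.
Rearranging, Q_w = Q_r·(C_std − C_b)/(C_e − C_std) = 11·(0.17 − 0.001) / (5.8 − 0.17) = 0.3302 m³/s.
= 28.53 ML/d.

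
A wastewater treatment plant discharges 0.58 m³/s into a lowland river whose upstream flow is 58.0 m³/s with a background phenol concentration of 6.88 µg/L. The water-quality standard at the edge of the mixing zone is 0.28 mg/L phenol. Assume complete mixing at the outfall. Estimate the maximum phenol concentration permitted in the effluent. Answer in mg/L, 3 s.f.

6.88 µg/L = 0.00688 mg/L.
Mass balance: 0.28·58.58 = 0.58·Cₑ + 58·0.00688.
Cₑ = (16.4 − 0.399) / 0.58 = 27.59 mg/L.

27.6 mg/L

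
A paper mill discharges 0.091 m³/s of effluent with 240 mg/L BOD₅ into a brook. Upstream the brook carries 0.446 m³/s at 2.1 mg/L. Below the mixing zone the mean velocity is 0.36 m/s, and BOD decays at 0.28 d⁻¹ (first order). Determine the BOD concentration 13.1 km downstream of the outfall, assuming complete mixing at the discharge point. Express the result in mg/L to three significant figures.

37.7 mg/L

After complete mixing, C₀ = (0.091·240 + 0.446·2.1) / 0.537 = 42.41 mg/L.
Travel time t = 1.31e+04 m / 0.36 m/s = 3.639e+04 s = 0.4212 d.
C = 42.41·exp(−0.28·0.4212) = 42.41·0.8888 = 37.7 mg/L.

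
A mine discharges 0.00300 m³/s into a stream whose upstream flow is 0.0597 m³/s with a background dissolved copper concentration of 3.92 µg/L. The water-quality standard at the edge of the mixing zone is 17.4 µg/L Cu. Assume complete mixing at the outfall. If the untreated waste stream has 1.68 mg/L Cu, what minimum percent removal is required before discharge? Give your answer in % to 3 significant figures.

3.92 µg/L = 0.00392 mg/L.
17.4 µg/L = 0.0174 mg/L.
Mass balance: 0.0174·0.0627 = 0.003·Cₑ + 0.0597·0.00392.
Cₑ = (0.001091 − 0.000234) / 0.003 = 0.2857 mg/L.
Required removal = 1 − 0.2857/1.68 = 83 %.

83.0 %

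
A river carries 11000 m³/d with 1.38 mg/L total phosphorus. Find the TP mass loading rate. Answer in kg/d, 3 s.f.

11000 m³/d = 0.1273 m³/s.
Mass flux = Q·C = 0.1273 m³/s × 1.38 g/m³ = 0.1757 g/s.
= 0.1757 g/s × 86.4 = 15.18 kg/d.

15.2 kg/d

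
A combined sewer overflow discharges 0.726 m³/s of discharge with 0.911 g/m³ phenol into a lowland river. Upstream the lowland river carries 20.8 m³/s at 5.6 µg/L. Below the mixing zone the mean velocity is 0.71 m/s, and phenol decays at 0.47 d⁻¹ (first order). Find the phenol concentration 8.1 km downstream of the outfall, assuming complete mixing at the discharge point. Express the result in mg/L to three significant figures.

0.0340 mg/L

5.6 µg/L = 0.0056 mg/L.
After complete mixing, C₀ = (0.726·0.911 + 20.8·0.0056) / 21.53 = 0.03614 mg/L.
Travel time t = 8100 m / 0.71 m/s = 1.141e+04 s = 0.132 d.
C = 0.03614·exp(−0.47·0.132) = 0.03614·0.9398 = 0.03396 mg/L.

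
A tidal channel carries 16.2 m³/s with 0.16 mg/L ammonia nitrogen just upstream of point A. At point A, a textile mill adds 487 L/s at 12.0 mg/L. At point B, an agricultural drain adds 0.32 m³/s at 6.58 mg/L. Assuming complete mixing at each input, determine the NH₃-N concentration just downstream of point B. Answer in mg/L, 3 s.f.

487 L/s = 0.487 m³/s.
After input A: C = (16.2·0.16 + 0.487·12) / 16.69 = 0.5055 mg/L.
After input B: C = (16.69·0.5055 + 0.32·6.58) / 17.01 = 0.6198 mg/L.

0.620 mg/L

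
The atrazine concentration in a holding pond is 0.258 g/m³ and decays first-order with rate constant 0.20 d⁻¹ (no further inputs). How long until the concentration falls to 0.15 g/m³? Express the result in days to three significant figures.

2.71 d

t = ln(C₀/C)/k = ln(0.258/0.15)/0.20 = 0.5423/0.20 = 2.712 d.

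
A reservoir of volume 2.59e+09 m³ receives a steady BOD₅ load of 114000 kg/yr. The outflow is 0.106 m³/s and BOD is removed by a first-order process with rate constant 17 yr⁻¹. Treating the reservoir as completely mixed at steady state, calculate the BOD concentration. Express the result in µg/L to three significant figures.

2.59 µg/L

Outflow Q = 0.106 m³/s × 3.156e+07 s/yr = 3.345e+06 m³/yr.
Steady-state CSTR mass balance: W = Q·C + k·V·C, so C = W/(Q + kV).
Q + kV = 3.345e+06 + 17·2.59e+09 = 4.403e+10 m³/yr.
C = 114000/4.403e+10 = 2.589e-06 kg/m³ = 0.002589 mg/L = 2.589 µg/L.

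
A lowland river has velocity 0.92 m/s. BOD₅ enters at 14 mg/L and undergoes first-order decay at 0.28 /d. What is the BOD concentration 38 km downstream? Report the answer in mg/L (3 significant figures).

12.2 mg/L

Travel time t = 38 km / 0.92 m/s = 3.8e+04/0.92 = 4.13e+04 s = 0.4781 d.
First-order decay: C = 14·exp(−0.28·0.4781) = 14·0.8747 = 12.25 mg/L.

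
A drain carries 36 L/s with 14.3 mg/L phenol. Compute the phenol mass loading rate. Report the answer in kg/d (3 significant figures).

36 L/s = 0.036 m³/s.
Mass flux = Q·C = 0.036 m³/s × 14.3 g/m³ = 0.5148 g/s.
= 0.5148 g/s × 86.4 = 44.48 kg/d.

44.5 kg/d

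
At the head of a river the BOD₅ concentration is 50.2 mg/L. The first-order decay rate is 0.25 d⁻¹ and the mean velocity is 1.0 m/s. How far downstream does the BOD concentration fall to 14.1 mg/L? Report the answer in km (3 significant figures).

From C = C₀·e^(−kt), t = ln(C₀/C)/k = ln(50.2/14.1)/0.25 = 1.27/0.25 = 5.079 d.
Distance = v·t = 1.0 m/s × 4.389e+05 s = 4.389e+05 m = 438.9 km.

439 km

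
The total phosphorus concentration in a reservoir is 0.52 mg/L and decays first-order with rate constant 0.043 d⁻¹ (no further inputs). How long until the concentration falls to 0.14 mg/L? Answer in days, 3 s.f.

30.5 d

t = ln(C₀/C)/k = ln(0.52/0.14)/0.043 = 1.312/0.043 = 30.52 d.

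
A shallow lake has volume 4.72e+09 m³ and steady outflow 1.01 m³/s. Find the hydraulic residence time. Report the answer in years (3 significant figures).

Q = 1.01 m³/s × 3.156e+07 s/yr = 3.187e+07 m³/yr.
Hydraulic residence time τ = V/Q = 4.72e+09/3.187e+07 = 148.1 yr.

148 yr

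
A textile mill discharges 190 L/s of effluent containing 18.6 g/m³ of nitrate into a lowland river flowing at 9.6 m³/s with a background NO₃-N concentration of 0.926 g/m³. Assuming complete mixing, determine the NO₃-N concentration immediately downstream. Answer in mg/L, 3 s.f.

1.27 mg/L

190 L/s = 0.19 m³/s.
Flow-weighted mixing gives C = (0.19·18.6 + 9.6·0.926) / (0.19 + 9.6) = 12.42/9.79 = 1.269 mg/L.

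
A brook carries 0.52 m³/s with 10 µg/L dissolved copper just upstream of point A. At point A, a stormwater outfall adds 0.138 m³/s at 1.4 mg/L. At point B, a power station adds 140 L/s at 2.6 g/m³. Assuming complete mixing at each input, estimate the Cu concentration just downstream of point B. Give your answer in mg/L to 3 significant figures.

0.705 mg/L

10 µg/L = 0.01 mg/L.
After input A: C = (0.52·0.01 + 0.138·1.4) / 0.658 = 0.3015 mg/L.
140 L/s = 0.14 m³/s.
After input B: C = (0.658·0.3015 + 0.14·2.6) / 0.798 = 0.7048 mg/L.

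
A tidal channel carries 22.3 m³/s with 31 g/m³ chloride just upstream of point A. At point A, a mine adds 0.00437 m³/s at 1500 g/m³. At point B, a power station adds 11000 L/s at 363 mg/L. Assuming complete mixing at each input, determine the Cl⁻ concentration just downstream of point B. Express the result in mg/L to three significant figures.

After input A: C = (22.3·31 + 0.00437·1500) / 22.3 = 31.29 mg/L.
11000 L/s = 11 m³/s.
After input B: C = (22.3·31.29 + 11·363) / 33.3 = 140.8 mg/L.

141 mg/L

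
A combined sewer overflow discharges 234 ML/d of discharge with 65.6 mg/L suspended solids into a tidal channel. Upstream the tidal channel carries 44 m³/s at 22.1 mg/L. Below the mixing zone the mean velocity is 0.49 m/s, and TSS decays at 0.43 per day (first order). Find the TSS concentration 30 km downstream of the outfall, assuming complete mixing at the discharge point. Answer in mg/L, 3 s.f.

234 ML/d = 2.708 m³/s.
After complete mixing, C₀ = (2.708·65.6 + 44·22.1) / 46.71 = 24.62 mg/L.
Travel time t = 3e+04 m / 0.49 m/s = 6.122e+04 s = 0.7086 d.
C = 24.62·exp(−0.43·0.7086) = 24.62·0.7373 = 18.16 mg/L.

18.2 mg/L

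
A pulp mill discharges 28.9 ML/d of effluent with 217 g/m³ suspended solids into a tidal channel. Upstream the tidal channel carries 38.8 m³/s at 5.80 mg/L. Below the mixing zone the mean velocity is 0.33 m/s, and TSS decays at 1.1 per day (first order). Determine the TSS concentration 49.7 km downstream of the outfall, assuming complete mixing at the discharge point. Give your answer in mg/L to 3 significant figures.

28.9 ML/d = 0.3345 m³/s.
After complete mixing, C₀ = (0.3345·217 + 38.8·5.8) / 39.13 = 7.605 mg/L.
Travel time t = 4.97e+04 m / 0.33 m/s = 1.506e+05 s = 1.743 d.
C = 7.605·exp(−1.1·1.743) = 7.605·0.147 = 1.118 mg/L.

1.12 mg/L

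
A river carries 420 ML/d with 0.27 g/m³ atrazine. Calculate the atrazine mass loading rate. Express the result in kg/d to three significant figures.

420 ML/d = 4.861 m³/s.
Mass flux = Q·C = 4.861 m³/s × 0.27 g/m³ = 1.312 g/s.
= 1.312 g/s × 86.4 = 113.4 kg/d.

113 kg/d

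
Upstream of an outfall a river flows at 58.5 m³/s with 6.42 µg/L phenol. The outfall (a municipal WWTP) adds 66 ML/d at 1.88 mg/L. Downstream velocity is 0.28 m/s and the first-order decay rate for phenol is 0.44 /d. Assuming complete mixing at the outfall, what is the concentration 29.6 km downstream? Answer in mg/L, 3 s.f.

0.0178 mg/L

66 ML/d = 0.7639 m³/s.
6.42 µg/L = 0.00642 mg/L.
After complete mixing, C₀ = (0.7639·1.88 + 58.5·0.00642) / 59.26 = 0.03057 mg/L.
Travel time t = 2.96e+04 m / 0.28 m/s = 1.057e+05 s = 1.224 d.
C = 0.03057·exp(−0.44·1.224) = 0.03057·0.5837 = 0.01784 mg/L.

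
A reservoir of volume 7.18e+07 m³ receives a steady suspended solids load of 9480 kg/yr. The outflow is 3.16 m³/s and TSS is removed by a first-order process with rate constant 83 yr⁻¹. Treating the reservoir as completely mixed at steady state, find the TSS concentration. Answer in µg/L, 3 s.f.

Outflow Q = 3.16 m³/s × 3.156e+07 s/yr = 9.972e+07 m³/yr.
Steady-state CSTR mass balance: W = Q·C + k·V·C, so C = W/(Q + kV).
Q + kV = 9.972e+07 + 83·7.18e+07 = 6.059e+09 m³/yr.
C = 9480/6.059e+09 = 1.565e-06 kg/m³ = 0.001565 mg/L = 1.565 µg/L.

1.56 µg/L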